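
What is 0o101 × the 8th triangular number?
Convert 0o101 (octal) → 1×64 + 1 = 65 (decimal)
Convert the 8th triangular number (triangular index) → 8×9/2 = 36 (decimal)
Compute 65 × 36 = 2340
2340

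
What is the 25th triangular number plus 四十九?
The 25th triangular number = 25×26/2 = 325
Convert 四十九 (Chinese numeral) → 4×10 + 9 = 49 (decimal)
Compute 325 + 49 = 374
374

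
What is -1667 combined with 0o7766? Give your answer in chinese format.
Convert 0o7766 (octal) → 7×512 + 7×64 + 6×8 + 6 = 4086 (decimal)
Compute -1667 + 4086 = 2419
Convert 2419 (decimal) → 2419 = 2×1000 + 4×100 + 1×10 + 9 → 二千四百一十九 (Chinese numeral)
二千四百一十九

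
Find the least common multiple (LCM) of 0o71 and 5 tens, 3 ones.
Convert 0o71 (octal) → 7×8 + 1 = 57 (decimal)
Convert 5 tens, 3 ones (place-value notation) → 5×10 + 3 = 53 (decimal)
Compute lcm(57, 53) = 3021
3021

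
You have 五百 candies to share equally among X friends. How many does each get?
Convert 五百 (Chinese numeral) → 5×100 = 500 (decimal)
Convert X (Roman numeral) → 10 (decimal)
Compute 500 ÷ 10 = 50
50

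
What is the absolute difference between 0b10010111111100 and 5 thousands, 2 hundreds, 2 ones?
Convert 0b10010111111100 (binary) → 8192 + 1024 + 256 + 128 + 64 + 32 + 16 + 8 + 4 = 9724 (decimal)
Convert 5 thousands, 2 hundreds, 2 ones (place-value notation) → 5×1000 + 2×100 + 2 = 5202 (decimal)
Compute |9724 - 5202| = 4522
4522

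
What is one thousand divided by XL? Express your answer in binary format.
Convert one thousand (English words) → 1×1000 = 1000 (decimal)
Convert XL (Roman numeral) → 40 (decimal)
Compute 1000 ÷ 40 = 25
Convert 25 (decimal) → 25 = 16 + 8 + 1 → 0b11001 (binary)
0b11001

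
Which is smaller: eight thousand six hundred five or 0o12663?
Convert eight thousand six hundred five (English words) → 8×1000 + 6×100 + 5 = 8605 (decimal)
Convert 0o12663 (octal) → 1×4096 + 2×512 + 6×64 + 6×8 + 3 = 5555 (decimal)
Compare 8605 vs 5555: smaller = 5555
5555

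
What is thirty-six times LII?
Convert thirty-six (English words) → 36 (decimal)
Convert LII (Roman numeral) → 50 + 1 + 1 = 52 (decimal)
Compute 36 × 52 = 1872
1872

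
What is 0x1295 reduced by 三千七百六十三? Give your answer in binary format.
Convert 0x1295 (hexadecimal) → 1×4096 + 2×256 + 9×16 + 5 = 4757 (decimal)
Convert 三千七百六十三 (Chinese numeral) → 3×1000 + 7×100 + 6×10 + 3 = 3763 (decimal)
Compute 4757 - 3763 = 994
Convert 994 (decimal) → 994 = 512 + 256 + 128 + 64 + 32 + 2 → 0b1111100010 (binary)
0b1111100010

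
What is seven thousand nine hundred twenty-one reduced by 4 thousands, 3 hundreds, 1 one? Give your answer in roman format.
Convert seven thousand nine hundred twenty-one (English words) → 7×1000 + 9×100 + 21 = 7921 (decimal)
Convert 4 thousands, 3 hundreds, 1 one (place-value notation) → 4×1000 + 3×100 + 1 = 4301 (decimal)
Compute 7921 - 4301 = 3620
Convert 3620 (decimal) → 3620 = 1000 + 1000 + 1000 + 500 + 100 + 10 + 10 → MMMDCXX (Roman numeral)
MMMDCXX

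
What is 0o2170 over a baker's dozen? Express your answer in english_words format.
Convert 0o2170 (octal) → 2×512 + 1×64 + 7×8 = 1144 (decimal)
Convert a baker's dozen (colloquial) → 13 (decimal)
Compute 1144 ÷ 13 = 88
Convert 88 (decimal) → eighty-eight (English words)
eighty-eight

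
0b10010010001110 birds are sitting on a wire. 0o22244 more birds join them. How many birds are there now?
Convert 0b10010010001110 (binary) → 8192 + 1024 + 128 + 8 + 4 + 2 = 9358 (decimal)
Convert 0o22244 (octal) → 2×4096 + 2×512 + 2×64 + 4×8 + 4 = 9380 (decimal)
Compute 9358 + 9380 = 18738
18738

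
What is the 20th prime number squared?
The 20th prime number = 71
Compute 71² = 71 × 71 = 5041
5041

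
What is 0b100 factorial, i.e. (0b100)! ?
Convert 0b100 (binary) → 4 (decimal)
Compute 4! = 24
24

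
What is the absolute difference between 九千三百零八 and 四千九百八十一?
Convert 九千三百零八 (Chinese numeral) → 9×1000 + 3×100 + 8 = 9308 (decimal)
Convert 四千九百八十一 (Chinese numeral) → 4×1000 + 9×100 + 8×10 + 1 = 4981 (decimal)
Compute |9308 - 4981| = 4327
4327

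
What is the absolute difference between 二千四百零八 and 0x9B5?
Convert 二千四百零八 (Chinese numeral) → 2×1000 + 4×100 + 8 = 2408 (decimal)
Convert 0x9B5 (hexadecimal) → 9×256 + 11×16 + 5 = 2485 (decimal)
Compute |2408 - 2485| = 77
77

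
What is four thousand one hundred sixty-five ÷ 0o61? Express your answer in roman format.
Convert four thousand one hundred sixty-five (English words) → 4×1000 + 1×100 + 65 = 4165 (decimal)
Convert 0o61 (octal) → 6×8 + 1 = 49 (decimal)
Compute 4165 ÷ 49 = 85
Convert 85 (decimal) → 85 = 50 + 10 + 10 + 10 + 5 → LXXXV (Roman numeral)
LXXXV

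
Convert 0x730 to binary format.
Convert 0x730 (hexadecimal) → 7×256 + 3×16 = 1840 (decimal)
Convert 1840 (decimal) → 1840 = 1024 + 512 + 256 + 32 + 16 → 0b11100110000 (binary)
0b11100110000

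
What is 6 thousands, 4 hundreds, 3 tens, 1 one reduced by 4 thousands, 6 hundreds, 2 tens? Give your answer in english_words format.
Convert 6 thousands, 4 hundreds, 3 tens, 1 one (place-value notation) → 6×1000 + 4×100 + 3×10 + 1 = 6431 (decimal)
Convert 4 thousands, 6 hundreds, 2 tens (place-value notation) → 4×1000 + 6×100 + 2×10 = 4620 (decimal)
Compute 6431 - 4620 = 1811
Convert 1811 (decimal) → 1811 = 1×1000 + 8×100 + 11 → one thousand eight hundred eleven (English words)
one thousand eight hundred eleven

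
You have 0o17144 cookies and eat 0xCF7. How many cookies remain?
Convert 0o17144 (octal) → 1×4096 + 7×512 + 1×64 + 4×8 + 4 = 7780 (decimal)
Convert 0xCF7 (hexadecimal) → 12×256 + 15×16 + 7 = 3319 (decimal)
Compute 7780 - 3319 = 4461
4461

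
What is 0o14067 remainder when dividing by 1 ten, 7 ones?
Convert 0o14067 (octal) → 1×4096 + 4×512 + 6×8 + 7 = 6199 (decimal)
Convert 1 ten, 7 ones (place-value notation) → 1×10 + 7 = 17 (decimal)
Compute 6199 mod 17 = 11
11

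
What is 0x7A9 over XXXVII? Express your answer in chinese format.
Convert 0x7A9 (hexadecimal) → 7×256 + 10×16 + 9 = 1961 (decimal)
Convert XXXVII (Roman numeral) → 10 + 10 + 10 + 5 + 1 + 1 = 37 (decimal)
Compute 1961 ÷ 37 = 53
Convert 53 (decimal) → 53 = 5×10 + 3 → 五十三 (Chinese numeral)
五十三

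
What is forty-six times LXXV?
Convert forty-six (English words) → 46 (decimal)
Convert LXXV (Roman numeral) → 50 + 10 + 10 + 5 = 75 (decimal)
Compute 46 × 75 = 3450
3450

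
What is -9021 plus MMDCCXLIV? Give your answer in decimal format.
Convert MMDCCXLIV (Roman numeral) → 1000 + 1000 + 500 + 100 + 100 + 40 + 4 = 2744 (decimal)
Compute -9021 + 2744 = -6277
-6277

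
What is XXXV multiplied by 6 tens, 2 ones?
Convert XXXV (Roman numeral) → 10 + 10 + 10 + 5 = 35 (decimal)
Convert 6 tens, 2 ones (place-value notation) → 6×10 + 2 = 62 (decimal)
Compute 35 × 62 = 2170
2170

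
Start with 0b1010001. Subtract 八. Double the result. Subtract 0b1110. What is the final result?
Convert 0b1010001 (binary) → 64 + 16 + 1 = 81 (decimal)
Start: 81
Convert 八 (Chinese numeral) → 8 (decimal)
81 - 8 = 73
73 × 2 = 146
Convert 0b1110 (binary) → 8 + 4 + 2 = 14 (decimal)
146 - 14 = 132
132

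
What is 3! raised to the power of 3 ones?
Convert 3! (factorial) → 6 (decimal)
Convert 3 ones (place-value notation) → 3 (decimal)
Compute 6 ^ 3 = 216
216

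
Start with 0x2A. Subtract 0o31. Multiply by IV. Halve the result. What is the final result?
Convert 0x2A (hexadecimal) → 2×16 + 10 = 42 (decimal)
Start: 42
Convert 0o31 (octal) → 3×8 + 1 = 25 (decimal)
42 - 25 = 17
Convert IV (Roman numeral) → 4 (decimal)
17 × 4 = 68
68 ÷ 2 = 34
34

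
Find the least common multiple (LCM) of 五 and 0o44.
Convert 五 (Chinese numeral) → 5 (decimal)
Convert 0o44 (octal) → 4×8 + 4 = 36 (decimal)
Compute lcm(5, 36) = 180
180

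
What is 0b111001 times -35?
Convert 0b111001 (binary) → 32 + 16 + 8 + 1 = 57 (decimal)
Compute 57 × -35 = -1995
-1995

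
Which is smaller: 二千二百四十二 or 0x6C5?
Convert 二千二百四十二 (Chinese numeral) → 2×1000 + 2×100 + 4×10 + 2 = 2242 (decimal)
Convert 0x6C5 (hexadecimal) → 6×256 + 12×16 + 5 = 1733 (decimal)
Compare 2242 vs 1733: smaller = 1733
1733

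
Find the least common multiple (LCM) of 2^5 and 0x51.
Convert 2^5 (power) → 32 (decimal)
Convert 0x51 (hexadecimal) → 5×16 + 1 = 81 (decimal)
Compute lcm(32, 81) = 2592
2592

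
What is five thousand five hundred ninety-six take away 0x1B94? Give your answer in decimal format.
Convert five thousand five hundred ninety-six (English words) → 5×1000 + 5×100 + 96 = 5596 (decimal)
Convert 0x1B94 (hexadecimal) → 1×4096 + 11×256 + 9×16 + 4 = 7060 (decimal)
Compute 5596 - 7060 = -1464
-1464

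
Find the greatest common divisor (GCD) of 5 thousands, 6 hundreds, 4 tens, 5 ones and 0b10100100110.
Convert 5 thousands, 6 hundreds, 4 tens, 5 ones (place-value notation) → 5×1000 + 6×100 + 4×10 + 5 = 5645 (decimal)
Convert 0b10100100110 (binary) → 1024 + 256 + 32 + 4 + 2 = 1318 (decimal)
Compute gcd(5645, 1318) = 1
1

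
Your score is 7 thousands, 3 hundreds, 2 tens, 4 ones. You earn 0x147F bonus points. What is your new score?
Convert 7 thousands, 3 hundreds, 2 tens, 4 ones (place-value notation) → 7×1000 + 3×100 + 2×10 + 4 = 7324 (decimal)
Convert 0x147F (hexadecimal) → 1×4096 + 4×256 + 7×16 + 15 = 5247 (decimal)
Compute 7324 + 5247 = 12571
12571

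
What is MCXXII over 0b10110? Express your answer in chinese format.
Convert MCXXII (Roman numeral) → 1000 + 100 + 10 + 10 + 1 + 1 = 1122 (decimal)
Convert 0b10110 (binary) → 16 + 4 + 2 = 22 (decimal)
Compute 1122 ÷ 22 = 51
Convert 51 (decimal) → 51 = 5×10 + 1 → 五十一 (Chinese numeral)
五十一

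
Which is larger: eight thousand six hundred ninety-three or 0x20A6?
Convert eight thousand six hundred ninety-three (English words) → 8×1000 + 6×100 + 93 = 8693 (decimal)
Convert 0x20A6 (hexadecimal) → 2×4096 + 10×16 + 6 = 8358 (decimal)
Compare 8693 vs 8358: larger = 8693
8693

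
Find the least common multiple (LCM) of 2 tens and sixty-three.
Convert 2 tens (place-value notation) → 2×10 = 20 (decimal)
Convert sixty-three (English words) → 63 (decimal)
Compute lcm(20, 63) = 1260
1260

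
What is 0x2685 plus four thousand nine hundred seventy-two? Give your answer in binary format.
Convert 0x2685 (hexadecimal) → 2×4096 + 6×256 + 8×16 + 5 = 9861 (decimal)
Convert four thousand nine hundred seventy-two (English words) → 4×1000 + 9×100 + 72 = 4972 (decimal)
Compute 9861 + 4972 = 14833
Convert 14833 (decimal) → 14833 = 8192 + 4096 + 2048 + 256 + 128 + 64 + 32 + 16 + 1 → 0b11100111110001 (binary)
0b11100111110001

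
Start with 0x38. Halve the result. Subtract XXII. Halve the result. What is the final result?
Convert 0x38 (hexadecimal) → 3×16 + 8 = 56 (decimal)
Start: 56
56 ÷ 2 = 28
Convert XXII (Roman numeral) → 10 + 10 + 1 + 1 = 22 (decimal)
28 - 22 = 6
6 ÷ 2 = 3
3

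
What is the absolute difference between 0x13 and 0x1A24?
Convert 0x13 (hexadecimal) → 1×16 + 3 = 19 (decimal)
Convert 0x1A24 (hexadecimal) → 1×4096 + 10×256 + 2×16 + 4 = 6692 (decimal)
Compute |19 - 6692| = 6673
6673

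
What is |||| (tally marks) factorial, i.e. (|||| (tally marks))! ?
Convert |||| (tally marks) → 4 (decimal)
Compute 4! = 24
24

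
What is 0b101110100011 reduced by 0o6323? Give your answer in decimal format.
Convert 0b101110100011 (binary) → 2048 + 512 + 256 + 128 + 32 + 2 + 1 = 2979 (decimal)
Convert 0o6323 (octal) → 6×512 + 3×64 + 2×8 + 3 = 3283 (decimal)
Compute 2979 - 3283 = -304
-304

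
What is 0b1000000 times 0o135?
Convert 0b1000000 (binary) → 64 (decimal)
Convert 0o135 (octal) → 1×64 + 3×8 + 5 = 93 (decimal)
Compute 64 × 93 = 5952
5952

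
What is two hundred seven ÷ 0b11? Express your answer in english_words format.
Convert two hundred seven (English words) → 2×100 + 7 = 207 (decimal)
Convert 0b11 (binary) → 2 + 1 = 3 (decimal)
Compute 207 ÷ 3 = 69
Convert 69 (decimal) → sixty-nine (English words)
sixty-nine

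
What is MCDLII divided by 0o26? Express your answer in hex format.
Convert MCDLII (Roman numeral) → 1000 + 400 + 50 + 1 + 1 = 1452 (decimal)
Convert 0o26 (octal) → 2×8 + 6 = 22 (decimal)
Compute 1452 ÷ 22 = 66
Convert 66 (decimal) → 66 = 4×16 + 2 → 0x42 (hexadecimal)
0x42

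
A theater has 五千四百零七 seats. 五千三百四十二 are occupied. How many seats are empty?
Convert 五千四百零七 (Chinese numeral) → 5×1000 + 4×100 + 7 = 5407 (decimal)
Convert 五千三百四十二 (Chinese numeral) → 5×1000 + 3×100 + 4×10 + 2 = 5342 (decimal)
Compute 5407 - 5342 = 65
65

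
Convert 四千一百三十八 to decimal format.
Convert 四千一百三十八 (Chinese numeral) → 4×1000 + 1×100 + 3×10 + 8 = 4138 (decimal)
4138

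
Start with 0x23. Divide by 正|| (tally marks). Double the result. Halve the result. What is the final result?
Convert 0x23 (hexadecimal) → 2×16 + 3 = 35 (decimal)
Start: 35
Convert 正|| (tally marks) → 5 + 2 = 7 (decimal)
35 ÷ 7 = 5
5 × 2 = 10
10 ÷ 2 = 5
5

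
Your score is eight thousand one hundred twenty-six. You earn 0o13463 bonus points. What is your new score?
Convert eight thousand one hundred twenty-six (English words) → 8×1000 + 1×100 + 26 = 8126 (decimal)
Convert 0o13463 (octal) → 1×4096 + 3×512 + 4×64 + 6×8 + 3 = 5939 (decimal)
Compute 8126 + 5939 = 14065
14065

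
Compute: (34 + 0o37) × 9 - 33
Convert 0o37 (octal) → 3×8 + 7 = 31 (decimal)
Expression in decimal: (34 + 31) × 9 - 33
Parentheses first: 34 + 31 = 65
Multiply: 65 × 9 = 585
Subtract: 585 - 33 = 552
552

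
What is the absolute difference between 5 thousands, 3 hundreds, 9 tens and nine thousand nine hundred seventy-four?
Convert 5 thousands, 3 hundreds, 9 tens (place-value notation) → 5×1000 + 3×100 + 9×10 = 5390 (decimal)
Convert nine thousand nine hundred seventy-four (English words) → 9×1000 + 9×100 + 74 = 9974 (decimal)
Compute |5390 - 9974| = 4584
4584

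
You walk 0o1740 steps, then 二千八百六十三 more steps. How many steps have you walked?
Convert 0o1740 (octal) → 1×512 + 7×64 + 4×8 = 992 (decimal)
Convert 二千八百六十三 (Chinese numeral) → 2×1000 + 8×100 + 6×10 + 3 = 2863 (decimal)
Compute 992 + 2863 = 3855
3855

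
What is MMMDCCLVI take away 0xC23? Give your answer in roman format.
Convert MMMDCCLVI (Roman numeral) → 1000 + 1000 + 1000 + 500 + 100 + 100 + 50 + 5 + 1 = 3756 (decimal)
Convert 0xC23 (hexadecimal) → 12×256 + 2×16 + 3 = 3107 (decimal)
Compute 3756 - 3107 = 649
Convert 649 (decimal) → 649 = 500 + 100 + 40 + 9 → DCXLIX (Roman numeral)
DCXLIX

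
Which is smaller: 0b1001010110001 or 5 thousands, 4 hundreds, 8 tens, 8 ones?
Convert 0b1001010110001 (binary) → 4096 + 512 + 128 + 32 + 16 + 1 = 4785 (decimal)
Convert 5 thousands, 4 hundreds, 8 tens, 8 ones (place-value notation) → 5×1000 + 4×100 + 8×10 + 8 = 5488 (decimal)
Compare 4785 vs 5488: smaller = 4785
4785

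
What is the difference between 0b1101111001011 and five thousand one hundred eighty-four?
Convert 0b1101111001011 (binary) → 4096 + 2048 + 512 + 256 + 128 + 64 + 8 + 2 + 1 = 7115 (decimal)
Convert five thousand one hundred eighty-four (English words) → 5×1000 + 1×100 + 84 = 5184 (decimal)
Difference: |7115 - 5184| = 1931
1931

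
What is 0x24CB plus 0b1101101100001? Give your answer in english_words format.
Convert 0x24CB (hexadecimal) → 2×4096 + 4×256 + 12×16 + 11 = 9419 (decimal)
Convert 0b1101101100001 (binary) → 4096 + 2048 + 512 + 256 + 64 + 32 + 1 = 7009 (decimal)
Compute 9419 + 7009 = 16428
Convert 16428 (decimal) → 16428 = 16×1000 + 4×100 + 28 → sixteen thousand four hundred twenty-eight (English words)
sixteen thousand four hundred twenty-eight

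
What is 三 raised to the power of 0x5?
Convert 三 (Chinese numeral) → 3 (decimal)
Convert 0x5 (hexadecimal) → 5 (decimal)
Compute 3 ^ 5 = 243
243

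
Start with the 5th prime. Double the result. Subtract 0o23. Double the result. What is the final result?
Convert the 5th prime (prime index) → 11 (decimal)
Start: 11
11 × 2 = 22
Convert 0o23 (octal) → 2×8 + 3 = 19 (decimal)
22 - 19 = 3
3 × 2 = 6
6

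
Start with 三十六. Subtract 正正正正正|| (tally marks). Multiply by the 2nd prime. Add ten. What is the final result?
Convert 三十六 (Chinese numeral) → 3×10 + 6 = 36 (decimal)
Start: 36
Convert 正正正正正|| (tally marks) → 5 + 5 + 5 + 5 + 5 + 2 = 27 (decimal)
36 - 27 = 9
Convert the 2nd prime (prime index) → 3 (decimal)
9 × 3 = 27
Convert ten (English words) → 10 (decimal)
27 + 10 = 37
37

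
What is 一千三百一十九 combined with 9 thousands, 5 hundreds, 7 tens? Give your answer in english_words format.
Convert 一千三百一十九 (Chinese numeral) → 1×1000 + 3×100 + 1×10 + 9 = 1319 (decimal)
Convert 9 thousands, 5 hundreds, 7 tens (place-value notation) → 9×1000 + 5×100 + 7×10 = 9570 (decimal)
Compute 1319 + 9570 = 10889
Convert 10889 (decimal) → 10889 = 10×1000 + 8×100 + 89 → ten thousand eight hundred eighty-nine (English words)
ten thousand eight hundred eighty-nine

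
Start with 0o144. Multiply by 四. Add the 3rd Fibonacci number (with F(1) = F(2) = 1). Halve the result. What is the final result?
Convert 0o144 (octal) → 1×64 + 4×8 + 4 = 100 (decimal)
Start: 100
Convert 四 (Chinese numeral) → 4 (decimal)
100 × 4 = 400
Convert the 3rd Fibonacci number (with F(1) = F(2) = 1) (Fibonacci index) → 1, 1, 2 → 2 (decimal)
400 + 2 = 402
402 ÷ 2 = 201
201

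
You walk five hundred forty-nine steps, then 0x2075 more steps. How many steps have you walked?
Convert five hundred forty-nine (English words) → 5×100 + 49 = 549 (decimal)
Convert 0x2075 (hexadecimal) → 2×4096 + 7×16 + 5 = 8309 (decimal)
Compute 549 + 8309 = 8858
8858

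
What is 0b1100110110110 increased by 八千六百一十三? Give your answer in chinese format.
Convert 0b1100110110110 (binary) → 4096 + 2048 + 256 + 128 + 32 + 16 + 4 + 2 = 6582 (decimal)
Convert 八千六百一十三 (Chinese numeral) → 8×1000 + 6×100 + 1×10 + 3 = 8613 (decimal)
Compute 6582 + 8613 = 15195
Convert 15195 (decimal) → 15195 = 1×10000 + 5×1000 + 1×100 + 9×10 + 5 → 一万五千一百九十五 (Chinese numeral)
一万五千一百九十五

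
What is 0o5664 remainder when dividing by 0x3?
Convert 0o5664 (octal) → 5×512 + 6×64 + 6×8 + 4 = 2996 (decimal)
Convert 0x3 (hexadecimal) → 3 (decimal)
Compute 2996 mod 3 = 2
2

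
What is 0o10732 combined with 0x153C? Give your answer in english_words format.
Convert 0o10732 (octal) → 1×4096 + 7×64 + 3×8 + 2 = 4570 (decimal)
Convert 0x153C (hexadecimal) → 1×4096 + 5×256 + 3×16 + 12 = 5436 (decimal)
Compute 4570 + 5436 = 10006
Convert 10006 (decimal) → 10006 = 10×1000 + 6 → ten thousand six (English words)
ten thousand six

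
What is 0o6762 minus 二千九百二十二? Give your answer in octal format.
Convert 0o6762 (octal) → 6×512 + 7×64 + 6×8 + 2 = 3570 (decimal)
Convert 二千九百二十二 (Chinese numeral) → 2×1000 + 9×100 + 2×10 + 2 = 2922 (decimal)
Compute 3570 - 2922 = 648
Convert 648 (decimal) → 648 = 1×512 + 2×64 + 1×8 → 0o1210 (octal)
0o1210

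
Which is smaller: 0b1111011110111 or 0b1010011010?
Convert 0b1111011110111 (binary) → 4096 + 2048 + 1024 + 512 + 128 + 64 + 32 + 16 + 4 + 2 + 1 = 7927 (decimal)
Convert 0b1010011010 (binary) → 512 + 128 + 16 + 8 + 2 = 666 (decimal)
Compare 7927 vs 666: smaller = 666
666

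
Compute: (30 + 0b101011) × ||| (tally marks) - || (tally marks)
Convert 0b101011 (binary) → 32 + 8 + 2 + 1 = 43 (decimal)
Convert ||| (tally marks) → 3 (decimal)
Convert || (tally marks) → 2 (decimal)
Expression in decimal: (30 + 43) × 3 - 2
Parentheses first: 30 + 43 = 73
Multiply: 73 × 3 = 219
Subtract: 219 - 2 = 217
217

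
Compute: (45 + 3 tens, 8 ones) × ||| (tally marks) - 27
Convert 3 tens, 8 ones (place-value notation) → 3×10 + 8 = 38 (decimal)
Convert ||| (tally marks) → 3 (decimal)
Expression in decimal: (45 + 38) × 3 - 27
Parentheses first: 45 + 38 = 83
Multiply: 83 × 3 = 249
Subtract: 249 - 27 = 222
222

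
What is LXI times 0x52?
Convert LXI (Roman numeral) → 50 + 10 + 1 = 61 (decimal)
Convert 0x52 (hexadecimal) → 5×16 + 2 = 82 (decimal)
Compute 61 × 82 = 5002
5002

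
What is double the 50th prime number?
The 50th prime number = 229
Compute 229 × 2 = 458
458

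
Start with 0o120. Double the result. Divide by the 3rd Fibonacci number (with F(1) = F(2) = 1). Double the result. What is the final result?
Convert 0o120 (octal) → 1×64 + 2×8 = 80 (decimal)
Start: 80
80 × 2 = 160
Convert the 3rd Fibonacci number (with F(1) = F(2) = 1) (Fibonacci index) → 1, 1, 2 → 2 (decimal)
160 ÷ 2 = 80
80 × 2 = 160
160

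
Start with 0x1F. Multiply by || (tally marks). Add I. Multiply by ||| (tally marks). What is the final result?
Convert 0x1F (hexadecimal) → 1×16 + 15 = 31 (decimal)
Start: 31
Convert || (tally marks) → 2 (decimal)
31 × 2 = 62
Convert I (Roman numeral) → 1 (decimal)
62 + 1 = 63
Convert ||| (tally marks) → 3 (decimal)
63 × 3 = 189
189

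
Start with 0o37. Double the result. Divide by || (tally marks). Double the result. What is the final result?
Convert 0o37 (octal) → 3×8 + 7 = 31 (decimal)
Start: 31
31 × 2 = 62
Convert || (tally marks) → 2 (decimal)
62 ÷ 2 = 31
31 × 2 = 62
62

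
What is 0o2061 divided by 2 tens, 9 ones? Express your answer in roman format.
Convert 0o2061 (octal) → 2×512 + 6×8 + 1 = 1073 (decimal)
Convert 2 tens, 9 ones (place-value notation) → 2×10 + 9 = 29 (decimal)
Compute 1073 ÷ 29 = 37
Convert 37 (decimal) → 37 = 10 + 10 + 10 + 5 + 1 + 1 → XXXVII (Roman numeral)
XXXVII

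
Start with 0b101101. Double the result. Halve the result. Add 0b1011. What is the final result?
Convert 0b101101 (binary) → 32 + 8 + 4 + 1 = 45 (decimal)
Start: 45
45 × 2 = 90
90 ÷ 2 = 45
Convert 0b1011 (binary) → 8 + 2 + 1 = 11 (decimal)
45 + 11 = 56
56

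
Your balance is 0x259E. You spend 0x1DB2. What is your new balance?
Convert 0x259E (hexadecimal) → 2×4096 + 5×256 + 9×16 + 14 = 9630 (decimal)
Convert 0x1DB2 (hexadecimal) → 1×4096 + 13×256 + 11×16 + 2 = 7602 (decimal)
Compute 9630 - 7602 = 2028
2028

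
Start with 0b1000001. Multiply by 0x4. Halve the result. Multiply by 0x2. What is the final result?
Convert 0b1000001 (binary) → 64 + 1 = 65 (decimal)
Start: 65
Convert 0x4 (hexadecimal) → 4 (decimal)
65 × 4 = 260
260 ÷ 2 = 130
Convert 0x2 (hexadecimal) → 2 (decimal)
130 × 2 = 260
260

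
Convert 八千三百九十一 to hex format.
Convert 八千三百九十一 (Chinese numeral) → 8×1000 + 3×100 + 9×10 + 1 = 8391 (decimal)
Convert 8391 (decimal) → 8391 = 2×4096 + 12×16 + 7 → 0x20C7 (hexadecimal)
0x20C7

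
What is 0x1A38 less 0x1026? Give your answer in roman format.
Convert 0x1A38 (hexadecimal) → 1×4096 + 10×256 + 3×16 + 8 = 6712 (decimal)
Convert 0x1026 (hexadecimal) → 1×4096 + 2×16 + 6 = 4134 (decimal)
Compute 6712 - 4134 = 2578
Convert 2578 (decimal) → 2578 = 1000 + 1000 + 500 + 50 + 10 + 10 + 5 + 1 + 1 + 1 → MMDLXXVIII (Roman numeral)
MMDLXXVIII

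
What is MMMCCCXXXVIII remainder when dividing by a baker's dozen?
Convert MMMCCCXXXVIII (Roman numeral) → 1000 + 1000 + 1000 + 100 + 100 + 100 + 10 + 10 + 10 + 5 + 1 + 1 + 1 = 3338 (decimal)
Convert a baker's dozen (colloquial) → 13 (decimal)
Compute 3338 mod 13 = 10
10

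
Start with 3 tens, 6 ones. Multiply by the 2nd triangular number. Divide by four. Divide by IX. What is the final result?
Convert 3 tens, 6 ones (place-value notation) → 3×10 + 6 = 36 (decimal)
Start: 36
Convert the 2nd triangular number (triangular index) → 2×3/2 = 3 (decimal)
36 × 3 = 108
Convert four (English words) → 4 (decimal)
108 ÷ 4 = 27
Convert IX (Roman numeral) → 9 (decimal)
27 ÷ 9 = 3
3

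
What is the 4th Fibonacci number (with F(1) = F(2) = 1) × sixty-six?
Convert the 4th Fibonacci number (with F(1) = F(2) = 1) (Fibonacci index) → 1, 1, 2, 3 → 3 (decimal)
Convert sixty-six (English words) → 66 (decimal)
Compute 3 × 66 = 198
198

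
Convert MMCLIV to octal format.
Convert MMCLIV (Roman numeral) → 1000 + 1000 + 100 + 50 + 4 = 2154 (decimal)
Convert 2154 (decimal) → 2154 = 4×512 + 1×64 + 5×8 + 2 → 0o4152 (octal)
0o4152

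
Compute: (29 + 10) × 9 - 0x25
Convert 0x25 (hexadecimal) → 2×16 + 5 = 37 (decimal)
Expression in decimal: (29 + 10) × 9 - 37
Parentheses first: 29 + 10 = 39
Multiply: 39 × 9 = 351
Subtract: 351 - 37 = 314
314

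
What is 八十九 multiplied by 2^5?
Convert 八十九 (Chinese numeral) → 8×10 + 9 = 89 (decimal)
Convert 2^5 (power) → 32 (decimal)
Compute 89 × 32 = 2848
2848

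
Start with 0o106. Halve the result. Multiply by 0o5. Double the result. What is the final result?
Convert 0o106 (octal) → 1×64 + 6 = 70 (decimal)
Start: 70
70 ÷ 2 = 35
Convert 0o5 (octal) → 5 (decimal)
35 × 5 = 175
175 × 2 = 350
350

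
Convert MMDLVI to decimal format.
Convert MMDLVI (Roman numeral) → 1000 + 1000 + 500 + 50 + 5 + 1 = 2556 (decimal)
2556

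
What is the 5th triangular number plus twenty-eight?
The 5th triangular number = 5×6/2 = 15
Convert twenty-eight (English words) → 28 (decimal)
Compute 15 + 28 = 43
43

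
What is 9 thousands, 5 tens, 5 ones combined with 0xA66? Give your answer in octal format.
Convert 9 thousands, 5 tens, 5 ones (place-value notation) → 9×1000 + 5×10 + 5 = 9055 (decimal)
Convert 0xA66 (hexadecimal) → 10×256 + 6×16 + 6 = 2662 (decimal)
Compute 9055 + 2662 = 11717
Convert 11717 (decimal) → 11717 = 2×4096 + 6×512 + 7×64 + 5 → 0o26705 (octal)
0o26705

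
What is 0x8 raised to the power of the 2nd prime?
Convert 0x8 (hexadecimal) → 8 (decimal)
Convert the 2nd prime (prime index) → 3 (decimal)
Compute 8 ^ 3 = 512
512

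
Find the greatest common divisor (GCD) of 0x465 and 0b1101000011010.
Convert 0x465 (hexadecimal) → 4×256 + 6×16 + 5 = 1125 (decimal)
Convert 0b1101000011010 (binary) → 4096 + 2048 + 512 + 16 + 8 + 2 = 6682 (decimal)
Compute gcd(1125, 6682) = 1
1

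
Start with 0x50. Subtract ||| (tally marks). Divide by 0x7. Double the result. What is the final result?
Convert 0x50 (hexadecimal) → 5×16 = 80 (decimal)
Start: 80
Convert ||| (tally marks) → 3 (decimal)
80 - 3 = 77
Convert 0x7 (hexadecimal) → 7 (decimal)
77 ÷ 7 = 11
11 × 2 = 22
22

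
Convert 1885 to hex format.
Convert 1885 (decimal) → 1885 = 7×256 + 5×16 + 13 → 0x75D (hexadecimal)
0x75D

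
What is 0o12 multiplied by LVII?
Convert 0o12 (octal) → 1×8 + 2 = 10 (decimal)
Convert LVII (Roman numeral) → 50 + 5 + 1 + 1 = 57 (decimal)
Compute 10 × 57 = 570
570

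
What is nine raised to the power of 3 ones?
Convert nine (English words) → 9 (decimal)
Convert 3 ones (place-value notation) → 3 (decimal)
Compute 9 ^ 3 = 729
729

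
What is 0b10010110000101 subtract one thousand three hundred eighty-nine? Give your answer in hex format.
Convert 0b10010110000101 (binary) → 8192 + 1024 + 256 + 128 + 4 + 1 = 9605 (decimal)
Convert one thousand three hundred eighty-nine (English words) → 1×1000 + 3×100 + 89 = 1389 (decimal)
Compute 9605 - 1389 = 8216
Convert 8216 (decimal) → 8216 = 2×4096 + 1×16 + 8 → 0x2018 (hexadecimal)
0x2018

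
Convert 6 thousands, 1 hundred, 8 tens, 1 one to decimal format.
Convert 6 thousands, 1 hundred, 8 tens, 1 one (place-value notation) → 6×1000 + 1×100 + 8×10 + 1 = 6181 (decimal)
6181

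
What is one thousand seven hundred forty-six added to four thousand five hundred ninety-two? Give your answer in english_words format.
Convert one thousand seven hundred forty-six (English words) → 1×1000 + 7×100 + 46 = 1746 (decimal)
Convert four thousand five hundred ninety-two (English words) → 4×1000 + 5×100 + 92 = 4592 (decimal)
Compute 1746 + 4592 = 6338
Convert 6338 (decimal) → 6338 = 6×1000 + 3×100 + 38 → six thousand three hundred thirty-eight (English words)
six thousand three hundred thirty-eight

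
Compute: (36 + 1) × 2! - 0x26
Convert 2! (factorial) → 2 (decimal)
Convert 0x26 (hexadecimal) → 2×16 + 6 = 38 (decimal)
Expression in decimal: (36 + 1) × 2 - 38
Parentheses first: 36 + 1 = 37
Multiply: 37 × 2 = 74
Subtract: 74 - 38 = 36
36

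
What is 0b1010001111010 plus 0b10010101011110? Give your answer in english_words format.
Convert 0b1010001111010 (binary) → 4096 + 1024 + 64 + 32 + 16 + 8 + 2 = 5242 (decimal)
Convert 0b10010101011110 (binary) → 8192 + 1024 + 256 + 64 + 16 + 8 + 4 + 2 = 9566 (decimal)
Compute 5242 + 9566 = 14808
Convert 14808 (decimal) → 14808 = 14×1000 + 8×100 + 8 → fourteen thousand eight hundred eight (English words)
fourteen thousand eight hundred eight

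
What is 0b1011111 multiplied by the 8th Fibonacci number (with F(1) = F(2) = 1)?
Convert 0b1011111 (binary) → 64 + 16 + 8 + 4 + 2 + 1 = 95 (decimal)
Convert the 8th Fibonacci number (with F(1) = F(2) = 1) (Fibonacci index) → 1, 1, 2, 3, 5, 8, 13, 21 → 21 (decimal)
Compute 95 × 21 = 1995
1995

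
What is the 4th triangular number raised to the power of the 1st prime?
Convert the 4th triangular number (triangular index) → 4×5/2 = 10 (decimal)
Convert the 1st prime (prime index) → 2 (decimal)
Compute 10 ^ 2 = 100
100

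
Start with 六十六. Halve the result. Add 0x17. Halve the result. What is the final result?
Convert 六十六 (Chinese numeral) → 6×10 + 6 = 66 (decimal)
Start: 66
66 ÷ 2 = 33
Convert 0x17 (hexadecimal) → 1×16 + 7 = 23 (decimal)
33 + 23 = 56
56 ÷ 2 = 28
28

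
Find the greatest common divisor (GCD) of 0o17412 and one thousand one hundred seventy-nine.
Convert 0o17412 (octal) → 1×4096 + 7×512 + 4×64 + 1×8 + 2 = 7946 (decimal)
Convert one thousand one hundred seventy-nine (English words) → 1×1000 + 1×100 + 79 = 1179 (decimal)
Compute gcd(7946, 1179) = 1
1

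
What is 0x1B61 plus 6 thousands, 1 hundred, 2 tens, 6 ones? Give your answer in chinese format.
Convert 0x1B61 (hexadecimal) → 1×4096 + 11×256 + 6×16 + 1 = 7009 (decimal)
Convert 6 thousands, 1 hundred, 2 tens, 6 ones (place-value notation) → 6×1000 + 1×100 + 2×10 + 6 = 6126 (decimal)
Compute 7009 + 6126 = 13135
Convert 13135 (decimal) → 13135 = 1×10000 + 3×1000 + 1×100 + 3×10 + 5 → 一万三千一百三十五 (Chinese numeral)
一万三千一百三十五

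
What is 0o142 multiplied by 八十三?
Convert 0o142 (octal) → 1×64 + 4×8 + 2 = 98 (decimal)
Convert 八十三 (Chinese numeral) → 8×10 + 3 = 83 (decimal)
Compute 98 × 83 = 8134
8134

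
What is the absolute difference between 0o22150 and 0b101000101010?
Convert 0o22150 (octal) → 2×4096 + 2×512 + 1×64 + 5×8 = 9320 (decimal)
Convert 0b101000101010 (binary) → 2048 + 512 + 32 + 8 + 2 = 2602 (decimal)
Compute |9320 - 2602| = 6718
6718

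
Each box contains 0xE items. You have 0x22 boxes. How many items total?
Convert 0xE (hexadecimal) → 14 (decimal)
Convert 0x22 (hexadecimal) → 2×16 + 2 = 34 (decimal)
Compute 14 × 34 = 476
476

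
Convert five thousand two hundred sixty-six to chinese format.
Convert five thousand two hundred sixty-six (English words) → 5×1000 + 2×100 + 66 = 5266 (decimal)
Convert 5266 (decimal) → 5266 = 5×1000 + 2×100 + 6×10 + 6 → 五千二百六十六 (Chinese numeral)
五千二百六十六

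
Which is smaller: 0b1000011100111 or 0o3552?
Convert 0b1000011100111 (binary) → 4096 + 128 + 64 + 32 + 4 + 2 + 1 = 4327 (decimal)
Convert 0o3552 (octal) → 3×512 + 5×64 + 5×8 + 2 = 1898 (decimal)
Compare 4327 vs 1898: smaller = 1898
1898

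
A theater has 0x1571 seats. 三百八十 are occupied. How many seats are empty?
Convert 0x1571 (hexadecimal) → 1×4096 + 5×256 + 7×16 + 1 = 5489 (decimal)
Convert 三百八十 (Chinese numeral) → 3×100 + 8×10 = 380 (decimal)
Compute 5489 - 380 = 5109
5109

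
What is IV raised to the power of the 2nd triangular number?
Convert IV (Roman numeral) → 4 (decimal)
Convert the 2nd triangular number (triangular index) → 2×3/2 = 3 (decimal)
Compute 4 ^ 3 = 64
64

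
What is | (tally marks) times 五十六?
Convert | (tally marks) → 1 (decimal)
Convert 五十六 (Chinese numeral) → 5×10 + 6 = 56 (decimal)
Compute 1 × 56 = 56
56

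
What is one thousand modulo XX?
Convert one thousand (English words) → 1×1000 = 1000 (decimal)
Convert XX (Roman numeral) → 10 + 10 = 20 (decimal)
Compute 1000 mod 20 = 0
0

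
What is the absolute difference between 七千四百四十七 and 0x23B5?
Convert 七千四百四十七 (Chinese numeral) → 7×1000 + 4×100 + 4×10 + 7 = 7447 (decimal)
Convert 0x23B5 (hexadecimal) → 2×4096 + 3×256 + 11×16 + 5 = 9141 (decimal)
Compute |7447 - 9141| = 1694
1694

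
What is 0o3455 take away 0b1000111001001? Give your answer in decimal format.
Convert 0o3455 (octal) → 3×512 + 4×64 + 5×8 + 5 = 1837 (decimal)
Convert 0b1000111001001 (binary) → 4096 + 256 + 128 + 64 + 8 + 1 = 4553 (decimal)
Compute 1837 - 4553 = -2716
-2716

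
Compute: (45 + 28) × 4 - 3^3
Convert 3^3 (power) → 27 (decimal)
Expression in decimal: (45 + 28) × 4 - 27
Parentheses first: 45 + 28 = 73
Multiply: 73 × 4 = 292
Subtract: 292 - 27 = 265
265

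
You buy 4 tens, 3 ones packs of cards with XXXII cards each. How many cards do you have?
Convert XXXII (Roman numeral) → 10 + 10 + 10 + 1 + 1 = 32 (decimal)
Convert 4 tens, 3 ones (place-value notation) → 4×10 + 3 = 43 (decimal)
Compute 32 × 43 = 1376
1376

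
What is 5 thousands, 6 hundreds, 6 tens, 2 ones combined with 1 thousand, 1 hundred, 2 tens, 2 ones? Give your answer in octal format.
Convert 5 thousands, 6 hundreds, 6 tens, 2 ones (place-value notation) → 5×1000 + 6×100 + 6×10 + 2 = 5662 (decimal)
Convert 1 thousand, 1 hundred, 2 tens, 2 ones (place-value notation) → 1×1000 + 1×100 + 2×10 + 2 = 1122 (decimal)
Compute 5662 + 1122 = 6784
Convert 6784 (decimal) → 6784 = 1×4096 + 5×512 + 2×64 → 0o15200 (octal)
0o15200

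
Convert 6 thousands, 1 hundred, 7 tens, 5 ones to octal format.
Convert 6 thousands, 1 hundred, 7 tens, 5 ones (place-value notation) → 6×1000 + 1×100 + 7×10 + 5 = 6175 (decimal)
Convert 6175 (decimal) → 6175 = 1×4096 + 4×512 + 3×8 + 7 → 0o14037 (octal)
0o14037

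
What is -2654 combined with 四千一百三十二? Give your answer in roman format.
Convert 四千一百三十二 (Chinese numeral) → 4×1000 + 1×100 + 3×10 + 2 = 4132 (decimal)
Compute -2654 + 4132 = 1478
Convert 1478 (decimal) → 1478 = 1000 + 400 + 50 + 10 + 10 + 5 + 1 + 1 + 1 → MCDLXXVIII (Roman numeral)
MCDLXXVIII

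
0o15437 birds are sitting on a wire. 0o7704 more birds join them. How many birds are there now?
Convert 0o15437 (octal) → 1×4096 + 5×512 + 4×64 + 3×8 + 7 = 6943 (decimal)
Convert 0o7704 (octal) → 7×512 + 7×64 + 4 = 4036 (decimal)
Compute 6943 + 4036 = 10979
10979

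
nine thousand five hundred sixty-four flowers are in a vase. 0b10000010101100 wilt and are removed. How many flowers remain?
Convert nine thousand five hundred sixty-four (English words) → 9×1000 + 5×100 + 64 = 9564 (decimal)
Convert 0b10000010101100 (binary) → 8192 + 128 + 32 + 8 + 4 = 8364 (decimal)
Compute 9564 - 8364 = 1200
1200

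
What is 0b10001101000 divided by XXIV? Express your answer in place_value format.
Convert 0b10001101000 (binary) → 1024 + 64 + 32 + 8 = 1128 (decimal)
Convert XXIV (Roman numeral) → 10 + 10 + 4 = 24 (decimal)
Compute 1128 ÷ 24 = 47
Convert 47 (decimal) → 47 = 4×10 + 7 → 4 tens, 7 ones (place-value notation)
4 tens, 7 ones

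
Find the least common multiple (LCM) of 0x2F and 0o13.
Convert 0x2F (hexadecimal) → 2×16 + 15 = 47 (decimal)
Convert 0o13 (octal) → 1×8 + 3 = 11 (decimal)
Compute lcm(47, 11) = 517
517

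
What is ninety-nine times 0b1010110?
Convert ninety-nine (English words) → 99 (decimal)
Convert 0b1010110 (binary) → 64 + 16 + 4 + 2 = 86 (decimal)
Compute 99 × 86 = 8514
8514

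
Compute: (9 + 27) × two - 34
Convert two (English words) → 2 (decimal)
Expression in decimal: (9 + 27) × 2 - 34
Parentheses first: 9 + 27 = 36
Multiply: 36 × 2 = 72
Subtract: 72 - 34 = 38
38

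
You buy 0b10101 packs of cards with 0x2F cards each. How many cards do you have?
Convert 0x2F (hexadecimal) → 2×16 + 15 = 47 (decimal)
Convert 0b10101 (binary) → 16 + 4 + 1 = 21 (decimal)
Compute 47 × 21 = 987
987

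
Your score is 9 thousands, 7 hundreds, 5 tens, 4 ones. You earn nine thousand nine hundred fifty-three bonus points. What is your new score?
Convert 9 thousands, 7 hundreds, 5 tens, 4 ones (place-value notation) → 9×1000 + 7×100 + 5×10 + 4 = 9754 (decimal)
Convert nine thousand nine hundred fifty-three (English words) → 9×1000 + 9×100 + 53 = 9953 (decimal)
Compute 9754 + 9953 = 19707
19707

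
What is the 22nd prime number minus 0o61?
The 22nd prime number = 79
Convert 0o61 (octal) → 6×8 + 1 = 49 (decimal)
Compute 79 - 49 = 30
30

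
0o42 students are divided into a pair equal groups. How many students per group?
Convert 0o42 (octal) → 4×8 + 2 = 34 (decimal)
Convert a pair (colloquial) → 2 (decimal)
Compute 34 ÷ 2 = 17
17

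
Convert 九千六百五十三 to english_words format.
Convert 九千六百五十三 (Chinese numeral) → 9×1000 + 6×100 + 5×10 + 3 = 9653 (decimal)
Convert 9653 (decimal) → 9653 = 9×1000 + 6×100 + 53 → nine thousand six hundred fifty-three (English words)
nine thousand six hundred fifty-three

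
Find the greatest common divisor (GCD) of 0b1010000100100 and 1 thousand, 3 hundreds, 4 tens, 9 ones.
Convert 0b1010000100100 (binary) → 4096 + 1024 + 32 + 4 = 5156 (decimal)
Convert 1 thousand, 3 hundreds, 4 tens, 9 ones (place-value notation) → 1×1000 + 3×100 + 4×10 + 9 = 1349 (decimal)
Compute gcd(5156, 1349) = 1
1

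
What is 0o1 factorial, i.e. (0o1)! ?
Convert 0o1 (octal) → 1 (decimal)
Compute 1! = 1
1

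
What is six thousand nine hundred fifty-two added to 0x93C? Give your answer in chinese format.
Convert six thousand nine hundred fifty-two (English words) → 6×1000 + 9×100 + 52 = 6952 (decimal)
Convert 0x93C (hexadecimal) → 9×256 + 3×16 + 12 = 2364 (decimal)
Compute 6952 + 2364 = 9316
Convert 9316 (decimal) → 9316 = 9×1000 + 3×100 + 1×10 + 6 → 九千三百一十六 (Chinese numeral)
九千三百一十六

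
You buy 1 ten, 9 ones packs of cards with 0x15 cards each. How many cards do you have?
Convert 0x15 (hexadecimal) → 1×16 + 5 = 21 (decimal)
Convert 1 ten, 9 ones (place-value notation) → 1×10 + 9 = 19 (decimal)
Compute 21 × 19 = 399
399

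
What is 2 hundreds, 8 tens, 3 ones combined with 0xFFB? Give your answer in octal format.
Convert 2 hundreds, 8 tens, 3 ones (place-value notation) → 2×100 + 8×10 + 3 = 283 (decimal)
Convert 0xFFB (hexadecimal) → 15×256 + 15×16 + 11 = 4091 (decimal)
Compute 283 + 4091 = 4374
Convert 4374 (decimal) → 4374 = 1×4096 + 4×64 + 2×8 + 6 → 0o10426 (octal)
0o10426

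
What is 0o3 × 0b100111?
Convert 0o3 (octal) → 3 (decimal)
Convert 0b100111 (binary) → 32 + 4 + 2 + 1 = 39 (decimal)
Compute 3 × 39 = 117
117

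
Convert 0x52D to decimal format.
Convert 0x52D (hexadecimal) → 5×256 + 2×16 + 13 = 1325 (decimal)
1325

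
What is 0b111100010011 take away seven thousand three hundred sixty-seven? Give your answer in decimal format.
Convert 0b111100010011 (binary) → 2048 + 1024 + 512 + 256 + 16 + 2 + 1 = 3859 (decimal)
Convert seven thousand three hundred sixty-seven (English words) → 7×1000 + 3×100 + 67 = 7367 (decimal)
Compute 3859 - 7367 = -3508
-3508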